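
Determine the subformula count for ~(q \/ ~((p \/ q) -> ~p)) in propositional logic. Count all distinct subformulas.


Formula: ~(q \/ ~((p \/ q) -> ~p))
Subformulas found:
  1. q
  2. p
  3. ~p
  4. (p \/ q)
  5. ((p \/ q) -> ~p)
  6. ~((p \/ q) -> ~p)
  7. (q \/ ~((p \/ q) -> ~p))
  8. ~(q \/ ~((p \/ q) -> ~p))
Total distinct subformulas = 8

8


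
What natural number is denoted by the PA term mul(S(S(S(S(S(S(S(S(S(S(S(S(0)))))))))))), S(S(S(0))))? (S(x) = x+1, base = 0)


mul(S^12(0), S^3(0)):
S^12(0) = 12
S^3(0) = 3
12 * 3 = 36

36


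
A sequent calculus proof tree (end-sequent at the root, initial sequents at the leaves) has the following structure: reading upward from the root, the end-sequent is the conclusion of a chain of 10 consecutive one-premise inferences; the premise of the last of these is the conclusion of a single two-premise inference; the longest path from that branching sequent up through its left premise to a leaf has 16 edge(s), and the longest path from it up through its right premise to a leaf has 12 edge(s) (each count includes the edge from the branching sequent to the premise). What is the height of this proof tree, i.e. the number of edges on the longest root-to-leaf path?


Longest path through the left premise: 16 edges (measured from the branching sequent)
Longest path through the right premise: 12 edges
Height of the subtree rooted at the branching sequent: max(16, 12) = 16
The branching sequent sits 10 edges above the root (the chain of one-premise inferences), so height = 16 + 10 = 26

26


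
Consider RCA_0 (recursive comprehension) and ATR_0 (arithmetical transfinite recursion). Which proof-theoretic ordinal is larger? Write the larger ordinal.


Proof-theoretic ordinal of RCA_0 (recursive comprehension): omega^omega
Proof-theoretic ordinal of ATR_0 (arithmetical transfinite recursion): Gamma_0
Comparing: omega^omega < Gamma_0.
The larger ordinal is Gamma_0 (from ATR_0 (arithmetical transfinite recursion)).

Gamma_0


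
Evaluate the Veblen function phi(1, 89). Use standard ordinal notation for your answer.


phi(1, 89):
phi(1, beta) = epsilon_beta (the beta-th epsilon number).
phi(1, 89) = epsilon_89

epsilon_89


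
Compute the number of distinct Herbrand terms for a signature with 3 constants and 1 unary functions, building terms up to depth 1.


Herbrand terms by depth:
Depth 0: 3 constants
Depth 1: 3 new terms (running total: 6)
Total distinct ground terms = 6

6


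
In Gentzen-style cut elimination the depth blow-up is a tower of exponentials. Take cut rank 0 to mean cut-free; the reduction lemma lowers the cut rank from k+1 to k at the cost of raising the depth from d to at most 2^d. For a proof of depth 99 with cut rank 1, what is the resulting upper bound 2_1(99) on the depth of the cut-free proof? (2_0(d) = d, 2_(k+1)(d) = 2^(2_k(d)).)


Each rank reduction sends depth d to at most 2^d; cut rank r needs r reductions.
2_0(99) = 99
2_1(99) = 2^99 = 633825300114114700748351602688
Cut-free depth bound = 633825300114114700748351602688

633825300114114700748351602688


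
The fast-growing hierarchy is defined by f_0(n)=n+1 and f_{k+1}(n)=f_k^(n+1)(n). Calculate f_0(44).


f_0(44) = 44 + 1 = 45

45


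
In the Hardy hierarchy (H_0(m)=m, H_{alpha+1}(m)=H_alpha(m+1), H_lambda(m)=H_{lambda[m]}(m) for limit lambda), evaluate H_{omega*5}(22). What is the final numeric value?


H_{omega*5}(22):
For the Hardy hierarchy, H_{omega*k}(n) = 2^k * n.
2^5 = 32.
32 * 22 = 704

704


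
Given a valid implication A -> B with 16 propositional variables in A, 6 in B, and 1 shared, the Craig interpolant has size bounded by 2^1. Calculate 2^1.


Shared atoms = 1
Craig interpolant size bound = 2^1
= 2

2


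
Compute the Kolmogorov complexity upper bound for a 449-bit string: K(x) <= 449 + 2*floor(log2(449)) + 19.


floor(log2(449)) = 8
2 * 8 = 16
K(x) <= 449 + 16 + 19 = 484

484


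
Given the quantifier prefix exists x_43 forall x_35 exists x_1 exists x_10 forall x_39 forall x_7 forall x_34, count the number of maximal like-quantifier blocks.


Alternations = 3.
Blocks = alternations + 1 = 4

4


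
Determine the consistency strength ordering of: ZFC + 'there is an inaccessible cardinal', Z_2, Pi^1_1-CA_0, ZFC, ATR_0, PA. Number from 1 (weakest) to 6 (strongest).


Ordering by consistency strength:
1. PA
2. ATR_0
3. Pi^1_1-CA_0
4. Z_2
5. ZFC
6. ZFC + 'there is an inaccessible cardinal'


ZFC + 'there is an inaccessible cardinal'=6, Z_2=4, Pi^1_1-CA_0=3, ZFC=5, ATR_0=2, PA=1


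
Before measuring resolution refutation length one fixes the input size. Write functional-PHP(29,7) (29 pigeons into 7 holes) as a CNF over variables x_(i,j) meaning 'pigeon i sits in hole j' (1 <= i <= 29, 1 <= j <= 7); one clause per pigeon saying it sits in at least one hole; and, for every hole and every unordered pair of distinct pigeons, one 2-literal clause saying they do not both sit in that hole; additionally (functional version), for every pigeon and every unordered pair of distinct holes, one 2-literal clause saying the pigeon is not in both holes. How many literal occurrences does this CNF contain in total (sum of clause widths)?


functional-PHP(29,7): 29 pigeons, 7 holes, 29*7 = 203 variables.
- pigeon clauses: one per pigeon -> 29 clauses of width 7 -> 203 literals
- hole clauses: 7 holes * C(29,2) = 7 * 406 -> 2842 clauses of width 2 -> 5684 literals
- functional clauses: 29 pigeons * C(7,2) = 29 * 21 -> 609 clauses of width 2 -> 1218 literals
Total literal occurrences = 203 + 5684 + 1218 = 7105

7105


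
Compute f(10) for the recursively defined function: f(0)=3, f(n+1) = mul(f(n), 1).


f(0) = 3
f(1) = mul(f(0), 1) = mul(3, 1) = 3
f(2) = mul(f(1), 1) = mul(3, 1) = 3
f(3) = mul(f(2), 1) = mul(3, 1) = 3
f(4) = mul(f(3), 1) = mul(3, 1) = 3
f(5) = mul(f(4), 1) = mul(3, 1) = 3
f(6) = mul(f(5), 1) = mul(3, 1) = 3
f(7) = mul(f(6), 1) = mul(3, 1) = 3
f(8) = mul(f(7), 1) = mul(3, 1) = 3
f(9) = mul(f(8), 1) = mul(3, 1) = 3
f(10) = mul(f(9), 1) = mul(3, 1) = 3


3


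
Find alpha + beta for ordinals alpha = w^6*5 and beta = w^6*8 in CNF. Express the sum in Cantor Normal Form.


Ordinal addition w^6*5 + w^6*8:
Both terms have the same exponent 6.
w^e*c + w^e*d = w^e*(c+d).
Result = w^6*(5+8) = w^6*13

w^6*13


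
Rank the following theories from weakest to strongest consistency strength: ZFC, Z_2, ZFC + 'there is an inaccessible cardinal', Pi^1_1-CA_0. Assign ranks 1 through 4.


Ordering by consistency strength:
1. Pi^1_1-CA_0
2. Z_2
3. ZFC
4. ZFC + 'there is an inaccessible cardinal'


ZFC=3, Z_2=2, ZFC + 'there is an inaccessible cardinal'=4, Pi^1_1-CA_0=1


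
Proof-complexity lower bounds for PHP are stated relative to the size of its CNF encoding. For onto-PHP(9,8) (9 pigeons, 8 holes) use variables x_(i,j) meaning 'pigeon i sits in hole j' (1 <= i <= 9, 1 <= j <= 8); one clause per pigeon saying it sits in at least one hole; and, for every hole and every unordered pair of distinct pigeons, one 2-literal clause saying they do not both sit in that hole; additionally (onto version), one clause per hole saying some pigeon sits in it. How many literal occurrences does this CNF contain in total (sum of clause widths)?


onto-PHP(9,8): 9 pigeons, 8 holes, 9*8 = 72 variables.
- pigeon clauses: one per pigeon -> 9 clauses of width 8 -> 72 literals
- hole clauses: 8 holes * C(9,2) = 8 * 36 -> 288 clauses of width 2 -> 576 literals
- onto clauses: one per hole -> 8 clauses of width 9 -> 72 literals
Total literal occurrences = 72 + 576 + 72 = 720

720


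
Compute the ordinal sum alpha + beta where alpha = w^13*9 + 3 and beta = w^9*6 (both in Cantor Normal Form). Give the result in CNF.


Ordinal addition (w^13*9 + 3) + w^9*6:
alpha's leading term has exponent 13 > beta's exponent 9, so it survives.
alpha's tail term has exponent 0 < beta's exponent 9, so it is absorbed by beta.
In ordinal addition, any term followed by a strictly larger-exponent term is absorbed.
Result = w^13*9 + w^9*6

w^13*9 + w^9*6


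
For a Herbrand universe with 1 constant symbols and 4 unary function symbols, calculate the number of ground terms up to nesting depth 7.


Herbrand terms by depth:
Depth 0: 1 constants
Depth 1: 4 new terms (running total: 5)
Depth 2: 16 new terms (running total: 21)
Depth 3: 64 new terms (running total: 85)
Depth 4: 256 new terms (running total: 341)
Depth 5: 1024 new terms (running total: 1365)
Depth 6: 4096 new terms (running total: 5461)
Depth 7: 16384 new terms (running total: 21845)
Total distinct ground terms = 21845

21845


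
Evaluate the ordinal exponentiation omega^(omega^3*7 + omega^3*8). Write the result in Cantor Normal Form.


omega^(omega^3*7 + omega^3*8):
Both terms of the exponent have the same exponent 3, so they merge: omega^3*7 + omega^3*8 = omega^3*(7+8) = omega^3*15.
omega raised to a CNF ordinal is a single CNF term: Result = omega^(omega^3*15)

omega^(omega^3*15)


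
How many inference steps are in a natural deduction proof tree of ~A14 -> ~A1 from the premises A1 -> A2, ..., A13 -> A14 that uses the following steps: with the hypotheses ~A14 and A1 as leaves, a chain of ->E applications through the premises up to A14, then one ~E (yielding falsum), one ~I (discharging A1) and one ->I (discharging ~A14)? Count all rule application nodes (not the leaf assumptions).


From hypothesis A1, 13 ->E steps along the 13 premises yield A14.
~E with hypothesis ~A14 gives falsum (1 node); ~I discharging A1 gives ~A1 (1 node); ->I discharging ~A14 gives the goal (1 node).
Total = 13 + 3 = 16 inference nodes.

16


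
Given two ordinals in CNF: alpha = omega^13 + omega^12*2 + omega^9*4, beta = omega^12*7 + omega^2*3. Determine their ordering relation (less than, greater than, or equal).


Compare term by term from highest exponent:
alpha = omega^13 + omega^12*2 + omega^9*4
beta = omega^12*7 + omega^2*3
Term 1: alpha has omega^13*1, beta has omega^12*7
Term 2: alpha has omega^12*2, beta has omega^2*3
Term 3: alpha has omega^9*4, beta has omega^0*0
Result: alpha > beta

alpha > beta


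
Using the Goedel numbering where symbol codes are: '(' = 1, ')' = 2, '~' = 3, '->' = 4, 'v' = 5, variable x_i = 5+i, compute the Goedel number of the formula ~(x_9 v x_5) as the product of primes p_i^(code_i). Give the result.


Formula: ~(x_9 v x_5)
Symbol codes: [3, 1, 14, 5, 10, 2]
Primes: [2, 3, 5, 7, 11, 13]
p_1^3 = 2^3 = 8
p_2^1 = 3^1 = 3
p_3^14 = 5^14 = 6103515625
p_4^5 = 7^5 = 16807
p_5^10 = 11^10 = 25937424601
p_6^2 = 13^2 = 169
Product = 10791829086981765087890625000

10791829086981765087890625000


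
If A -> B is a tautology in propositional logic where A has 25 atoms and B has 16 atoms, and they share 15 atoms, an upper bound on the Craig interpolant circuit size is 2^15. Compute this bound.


Shared atoms = 15
Craig interpolant size bound = 2^15
= 32768

32768


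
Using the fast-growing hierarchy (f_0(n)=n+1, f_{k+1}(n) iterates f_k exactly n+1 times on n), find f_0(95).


f_0(95) = 95 + 1 = 96

96


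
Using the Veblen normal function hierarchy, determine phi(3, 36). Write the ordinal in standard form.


phi(3, 36):
phi(3, beta) = eta_beta (the beta-th eta number, fixed point of zeta).
phi(3, 36) = eta_36

eta_36


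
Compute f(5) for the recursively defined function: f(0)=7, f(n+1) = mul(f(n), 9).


f(0) = 7
f(1) = mul(f(0), 9) = mul(7, 9) = 63
f(2) = mul(f(1), 9) = mul(63, 9) = 567
f(3) = mul(f(2), 9) = mul(567, 9) = 5103
f(4) = mul(f(3), 9) = mul(5103, 9) = 45927
f(5) = mul(f(4), 9) = mul(45927, 9) = 413343


413343


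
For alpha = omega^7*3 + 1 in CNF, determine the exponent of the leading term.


CNF: omega^7*3 + 1
The leading term is omega^7*3, which has exponent 7.

7


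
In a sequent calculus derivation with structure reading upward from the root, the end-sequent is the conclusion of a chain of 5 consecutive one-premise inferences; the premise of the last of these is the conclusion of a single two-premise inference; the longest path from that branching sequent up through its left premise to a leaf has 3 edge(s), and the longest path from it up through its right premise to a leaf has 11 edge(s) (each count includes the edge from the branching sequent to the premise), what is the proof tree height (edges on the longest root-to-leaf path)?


Longest path through the left premise: 3 edges (measured from the branching sequent)
Longest path through the right premise: 11 edges
Height of the subtree rooted at the branching sequent: max(3, 11) = 11
The branching sequent sits 5 edges above the root (the chain of one-premise inferences), so height = 11 + 5 = 16

16


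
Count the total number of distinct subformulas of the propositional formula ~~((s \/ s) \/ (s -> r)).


Formula: ~~((s \/ s) \/ (s -> r))
Subformulas found:
  1. s
  2. r
  3. (s \/ s)
  4. (s -> r)
  5. ((s \/ s) \/ (s -> r))
  6. ~((s \/ s) \/ (s -> r))
  7. ~~((s \/ s) \/ (s -> r))
Total distinct subformulas = 7

7


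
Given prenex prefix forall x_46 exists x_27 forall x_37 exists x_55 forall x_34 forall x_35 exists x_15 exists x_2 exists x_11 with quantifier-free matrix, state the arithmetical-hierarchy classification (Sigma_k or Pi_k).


Leading quantifier is forall, so the class is Pi.
Number of quantifier blocks = alternations + 1 = 5 + 1 = 6.
Classification: Pi_6

Pi_6


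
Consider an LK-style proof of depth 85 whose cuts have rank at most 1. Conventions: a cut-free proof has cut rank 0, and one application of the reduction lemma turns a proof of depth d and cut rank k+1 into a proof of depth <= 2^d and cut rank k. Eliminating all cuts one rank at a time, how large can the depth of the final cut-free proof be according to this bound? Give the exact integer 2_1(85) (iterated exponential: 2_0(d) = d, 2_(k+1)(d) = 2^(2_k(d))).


Each rank reduction sends depth d to at most 2^d; cut rank r needs r reductions.
2_0(85) = 85
2_1(85) = 2^85 = 38685626227668133590597632
Cut-free depth bound = 38685626227668133590597632

38685626227668133590597632


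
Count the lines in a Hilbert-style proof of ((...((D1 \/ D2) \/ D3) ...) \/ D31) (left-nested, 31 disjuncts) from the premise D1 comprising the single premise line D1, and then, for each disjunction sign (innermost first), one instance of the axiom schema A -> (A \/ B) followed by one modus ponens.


Building the left-nested 31-ary disjunction from D1:
- 1 premise line (D1)
- 31 disjuncts means 30 disjunction signs; each needs 1 axiom instance + 1 MP = 2 lines: 2 * 30 = 60
Total = 1 + 60 = 61 lines.

61


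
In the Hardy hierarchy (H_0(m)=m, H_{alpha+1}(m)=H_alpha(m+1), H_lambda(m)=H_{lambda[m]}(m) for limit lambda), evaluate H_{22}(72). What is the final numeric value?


H_22(72):
For finite ordinals k, H_k(n) = n + k (each successor step adds 1).
H_22(72) = 72 + 22 = 94

94


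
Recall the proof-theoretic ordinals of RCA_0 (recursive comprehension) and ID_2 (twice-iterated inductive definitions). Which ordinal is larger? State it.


Proof-theoretic ordinal of RCA_0 (recursive comprehension): omega^omega
Proof-theoretic ordinal of ID_2 (twice-iterated inductive definitions): psi_0(epsilon_{Omega_2+1})
Comparing: omega^omega < psi_0(epsilon_{Omega_2+1}).
The larger ordinal is psi_0(epsilon_{Omega_2+1}) (from ID_2 (twice-iterated inductive definitions)).

psi_0(epsilon_{Omega_2+1})


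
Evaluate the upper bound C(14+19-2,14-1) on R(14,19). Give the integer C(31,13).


R(14,19) <= C(14+19-2, 14-1) = C(31, 13)
C(31, 13) = 31! / (13! * 18!)
= 206253075

206253075


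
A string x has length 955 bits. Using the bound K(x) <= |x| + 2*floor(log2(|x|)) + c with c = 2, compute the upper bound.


floor(log2(955)) = 9
2 * 9 = 18
K(x) <= 955 + 18 + 2 = 975

975


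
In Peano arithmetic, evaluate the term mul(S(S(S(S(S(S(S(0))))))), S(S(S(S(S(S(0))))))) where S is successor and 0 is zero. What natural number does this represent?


mul(S^7(0), S^6(0)):
S^7(0) = 7
S^6(0) = 6
7 * 6 = 42

42


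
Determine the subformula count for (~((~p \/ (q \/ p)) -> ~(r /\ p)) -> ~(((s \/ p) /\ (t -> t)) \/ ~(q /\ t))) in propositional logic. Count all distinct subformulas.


Formula: (~((~p \/ (q \/ p)) -> ~(r /\ p)) -> ~(((s \/ p) /\ (t -> t)) \/ ~(q /\ t)))
Subformulas found:
  1. r
  2. q
  3. s
  4. t
  5. p
  6. ~p
  7. (t -> t)
  8. (q \/ p)
  9. (r /\ p)
  10. (s \/ p)
  11. (q /\ t)
  12. ~(q /\ t)
  13. ~(r /\ p)
  14. (~p \/ (q \/ p))
  15. ((s \/ p) /\ (t -> t))
  16. ((~p \/ (q \/ p)) -> ~(r /\ p))
  17. ~((~p \/ (q \/ p)) -> ~(r /\ p))
  18. (((s \/ p) /\ (t -> t)) \/ ~(q /\ t))
  19. ~(((s \/ p) /\ (t -> t)) \/ ~(q /\ t))
  20. (~((~p \/ (q \/ p)) -> ~(r /\ p)) -> ~(((s \/ p) /\ (t -> t)) \/ ~(q /\ t)))
Total distinct subformulas = 20

20


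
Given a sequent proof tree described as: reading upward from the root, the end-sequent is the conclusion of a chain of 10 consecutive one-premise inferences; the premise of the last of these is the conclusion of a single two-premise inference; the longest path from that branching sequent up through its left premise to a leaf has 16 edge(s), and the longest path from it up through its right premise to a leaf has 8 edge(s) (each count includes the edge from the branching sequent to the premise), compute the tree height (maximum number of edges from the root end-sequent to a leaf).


Longest path through the left premise: 16 edges (measured from the branching sequent)
Longest path through the right premise: 8 edges
Height of the subtree rooted at the branching sequent: max(16, 8) = 16
The branching sequent sits 10 edges above the root (the chain of one-premise inferences), so height = 16 + 10 = 26

26


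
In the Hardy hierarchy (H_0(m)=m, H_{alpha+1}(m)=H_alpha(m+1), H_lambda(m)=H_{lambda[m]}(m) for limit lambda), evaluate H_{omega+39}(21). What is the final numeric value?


H_{omega+39}(21):
Unwind the 39 successor steps: H_{omega+39}(21) = H_omega(21+39) = H_omega(60).
H_omega(m) = H_m(m) = m + m = 2m.
Result = 2 * 60 = 120

120


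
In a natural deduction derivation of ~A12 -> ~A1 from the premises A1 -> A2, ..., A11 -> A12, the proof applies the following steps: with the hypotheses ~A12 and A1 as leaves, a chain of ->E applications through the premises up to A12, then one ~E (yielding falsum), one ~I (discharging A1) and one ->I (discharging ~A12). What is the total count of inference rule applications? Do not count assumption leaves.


From hypothesis A1, 11 ->E steps along the 11 premises yield A12.
~E with hypothesis ~A12 gives falsum (1 node); ~I discharging A1 gives ~A1 (1 node); ->I discharging ~A12 gives the goal (1 node).
Total = 11 + 3 = 14 inference nodes.

14


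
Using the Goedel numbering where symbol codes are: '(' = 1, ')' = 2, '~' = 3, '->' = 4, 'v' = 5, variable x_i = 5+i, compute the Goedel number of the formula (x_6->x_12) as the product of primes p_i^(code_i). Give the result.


Formula: (x_6->x_12)
Symbol codes: [1, 11, 4, 17, 2]
Primes: [2, 3, 5, 7, 11]
p_1^1 = 2^1 = 2
p_2^11 = 3^11 = 177147
p_3^4 = 5^4 = 625
p_4^17 = 7^17 = 232630513987207
p_5^2 = 11^2 = 121
Product = 6232981896270378462386250

6232981896270378462386250


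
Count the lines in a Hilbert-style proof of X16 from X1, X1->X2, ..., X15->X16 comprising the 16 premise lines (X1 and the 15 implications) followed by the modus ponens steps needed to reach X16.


We have 16 premise lines: X1 and 15 implications.
Each implication is detached once by MP, giving 15 MP lines.
16 premise lines + 15 MP lines = 31 total lines.

31


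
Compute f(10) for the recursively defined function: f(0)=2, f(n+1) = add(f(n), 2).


f(0) = 2
f(1) = add(f(0), 2) = add(2, 2) = 4
f(2) = add(f(1), 2) = add(4, 2) = 6
f(3) = add(f(2), 2) = add(6, 2) = 8
f(4) = add(f(3), 2) = add(8, 2) = 10
f(5) = add(f(4), 2) = add(10, 2) = 12
f(6) = add(f(5), 2) = add(12, 2) = 14
f(7) = add(f(6), 2) = add(14, 2) = 16
f(8) = add(f(7), 2) = add(16, 2) = 18
f(9) = add(f(8), 2) = add(18, 2) = 20
f(10) = add(f(9), 2) = add(20, 2) = 22


22


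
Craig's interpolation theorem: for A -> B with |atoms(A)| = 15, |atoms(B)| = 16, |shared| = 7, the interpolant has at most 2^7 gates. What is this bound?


Shared atoms = 7
Craig interpolant size bound = 2^7
= 128

128


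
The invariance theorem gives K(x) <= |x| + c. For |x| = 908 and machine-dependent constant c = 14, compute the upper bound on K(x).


K(x) <= |x| + c = 908 + 14 = 922

922


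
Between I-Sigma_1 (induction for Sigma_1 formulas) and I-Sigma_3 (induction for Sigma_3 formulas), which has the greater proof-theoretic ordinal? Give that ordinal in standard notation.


Proof-theoretic ordinal of I-Sigma_1 (induction for Sigma_1 formulas): omega^omega
Proof-theoretic ordinal of I-Sigma_3 (induction for Sigma_3 formulas): omega^(omega^(omega^omega))
Comparing: omega^omega < omega^(omega^(omega^omega)).
The larger ordinal is omega^(omega^(omega^omega)) (from I-Sigma_3 (induction for Sigma_3 formulas)).

omega^(omega^(omega^omega))


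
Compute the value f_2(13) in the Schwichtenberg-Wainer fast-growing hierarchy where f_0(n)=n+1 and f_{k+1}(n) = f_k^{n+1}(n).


f_2(13) = f_1^14(13)
f_1(m) = 2m + 1.
Iterating: f_1^k(n) = 2^k*(n+1) - 1.
f_2(13) = 2^14*(13+1) - 1 = 16384*14 - 1 = 229375

229375


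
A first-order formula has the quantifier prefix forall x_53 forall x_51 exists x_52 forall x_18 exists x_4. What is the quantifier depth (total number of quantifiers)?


Quantifier prefix has 5 quantifier symbols.
Quantifier depth = 5

5


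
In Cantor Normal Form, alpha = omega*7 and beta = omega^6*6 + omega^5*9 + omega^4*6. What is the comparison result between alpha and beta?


Compare term by term from highest exponent:
alpha = omega*7
beta = omega^6*6 + omega^5*9 + omega^4*6
Term 1: alpha has omega^1*7, beta has omega^6*6
Term 2: alpha has omega^0*0, beta has omega^5*9
Term 3: alpha has omega^0*0, beta has omega^4*6
Result: alpha < beta

alpha < beta


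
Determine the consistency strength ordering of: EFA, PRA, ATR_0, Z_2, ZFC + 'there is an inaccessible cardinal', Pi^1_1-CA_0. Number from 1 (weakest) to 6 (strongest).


Ordering by consistency strength:
1. EFA
2. PRA
3. ATR_0
4. Pi^1_1-CA_0
5. Z_2
6. ZFC + 'there is an inaccessible cardinal'


EFA=1, PRA=2, ATR_0=3, Z_2=5, ZFC + 'there is an inaccessible cardinal'=6, Pi^1_1-CA_0=4


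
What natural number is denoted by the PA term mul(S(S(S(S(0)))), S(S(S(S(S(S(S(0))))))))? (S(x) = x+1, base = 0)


mul(S^4(0), S^7(0)):
S^4(0) = 4
S^7(0) = 7
4 * 7 = 28

28


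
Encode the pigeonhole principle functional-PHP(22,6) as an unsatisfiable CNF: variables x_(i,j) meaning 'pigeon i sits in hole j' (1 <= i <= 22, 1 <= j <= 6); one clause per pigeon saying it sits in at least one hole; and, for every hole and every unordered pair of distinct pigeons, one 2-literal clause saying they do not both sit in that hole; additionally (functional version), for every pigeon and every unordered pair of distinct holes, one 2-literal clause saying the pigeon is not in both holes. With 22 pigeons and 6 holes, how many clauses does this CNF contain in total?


functional-PHP(22,6): 22 pigeons, 6 holes, 22*6 = 132 variables.
- pigeon clauses: one per pigeon -> 22 clauses
- hole clauses: 6 holes * C(22,2) = 6 * 231 -> 1386 clauses
- functional clauses: 22 pigeons * C(6,2) = 22 * 15 -> 330 clauses
Total clauses = 22 + 1386 + 330 = 1738

1738


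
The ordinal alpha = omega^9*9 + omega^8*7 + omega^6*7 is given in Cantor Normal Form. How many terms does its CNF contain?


CNF: omega^9*9 + omega^8*7 + omega^6*7
Count the summands separated by '+':
  term 1: omega^9*9
  term 2: omega^8*7
  term 3: omega^6*7
Total terms = 3

3


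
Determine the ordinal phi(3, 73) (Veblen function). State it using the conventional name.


phi(3, 73):
phi(3, beta) = eta_beta (the beta-th eta number, fixed point of zeta).
phi(3, 73) = eta_73

eta_73


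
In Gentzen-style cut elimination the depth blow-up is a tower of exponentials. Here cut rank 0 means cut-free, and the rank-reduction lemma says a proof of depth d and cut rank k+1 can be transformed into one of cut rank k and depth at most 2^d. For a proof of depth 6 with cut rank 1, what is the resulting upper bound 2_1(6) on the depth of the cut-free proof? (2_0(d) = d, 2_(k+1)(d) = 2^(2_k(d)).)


Each rank reduction sends depth d to at most 2^d; cut rank r needs r reductions.
2_0(6) = 6
2_1(6) = 2^6 = 64
Cut-free depth bound = 64

64


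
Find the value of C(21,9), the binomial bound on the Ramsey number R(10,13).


R(10,13) <= C(10+13-2, 10-1) = C(21, 9)
C(21, 9) = 21! / (9! * 12!)
= 293930

293930


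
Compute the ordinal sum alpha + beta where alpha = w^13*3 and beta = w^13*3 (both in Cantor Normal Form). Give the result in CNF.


Ordinal addition w^13*3 + w^13*3:
Both terms have the same exponent 13.
w^e*c + w^e*d = w^e*(c+d).
Result = w^13*(3+3) = w^13*6

w^13*6


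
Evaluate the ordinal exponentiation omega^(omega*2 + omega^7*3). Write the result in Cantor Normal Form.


omega^(omega*2 + omega^7*3):
In ordinal addition a term is absorbed by a following term of strictly larger exponent: 1 < 7, so omega*2 + omega^7*3 = omega^7*3.
omega raised to a CNF ordinal is a single CNF term: Result = omega^(omega^7*3)

omega^(omega^7*3)


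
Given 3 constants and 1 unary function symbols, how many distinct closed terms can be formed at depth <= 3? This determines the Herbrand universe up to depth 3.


Herbrand terms by depth:
Depth 0: 3 constants
Depth 1: 3 new terms (running total: 6)
Depth 2: 3 new terms (running total: 9)
Depth 3: 3 new terms (running total: 12)
Total distinct ground terms = 12

12


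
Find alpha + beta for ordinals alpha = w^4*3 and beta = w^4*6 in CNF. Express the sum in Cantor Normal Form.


Ordinal addition w^4*3 + w^4*6:
Both terms have the same exponent 4.
w^e*c + w^e*d = w^e*(c+d).
Result = w^4*(3+6) = w^4*9

w^4*9


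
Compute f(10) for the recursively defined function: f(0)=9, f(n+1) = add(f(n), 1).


f(0) = 9
f(1) = add(f(0), 1) = add(9, 1) = 10
f(2) = add(f(1), 1) = add(10, 1) = 11
f(3) = add(f(2), 1) = add(11, 1) = 12
f(4) = add(f(3), 1) = add(12, 1) = 13
f(5) = add(f(4), 1) = add(13, 1) = 14
f(6) = add(f(5), 1) = add(14, 1) = 15
f(7) = add(f(6), 1) = add(15, 1) = 16
f(8) = add(f(7), 1) = add(16, 1) = 17
f(9) = add(f(8), 1) = add(17, 1) = 18
f(10) = add(f(9), 1) = add(18, 1) = 19


19


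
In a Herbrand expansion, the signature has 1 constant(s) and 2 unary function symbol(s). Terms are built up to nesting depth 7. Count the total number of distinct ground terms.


Herbrand terms by depth:
Depth 0: 1 constants
Depth 1: 2 new terms (running total: 3)
Depth 2: 4 new terms (running total: 7)
Depth 3: 8 new terms (running total: 15)
Depth 4: 16 new terms (running total: 31)
Depth 5: 32 new terms (running total: 63)
Depth 6: 64 new terms (running total: 127)
Depth 7: 128 new terms (running total: 255)
Total distinct ground terms = 255

255


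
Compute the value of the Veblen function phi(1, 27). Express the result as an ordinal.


phi(1, 27):
phi(1, beta) = epsilon_beta (the beta-th epsilon number).
phi(1, 27) = epsilon_27

epsilon_27


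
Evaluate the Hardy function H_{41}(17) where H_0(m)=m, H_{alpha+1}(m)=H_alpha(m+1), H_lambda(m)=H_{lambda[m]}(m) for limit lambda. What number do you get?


H_41(17):
For finite ordinals k, H_k(n) = n + k (each successor step adds 1).
H_41(17) = 17 + 41 = 58

58


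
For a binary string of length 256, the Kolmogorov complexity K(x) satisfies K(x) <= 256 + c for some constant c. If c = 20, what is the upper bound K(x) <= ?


K(x) <= |x| + c = 256 + 20 = 276

276


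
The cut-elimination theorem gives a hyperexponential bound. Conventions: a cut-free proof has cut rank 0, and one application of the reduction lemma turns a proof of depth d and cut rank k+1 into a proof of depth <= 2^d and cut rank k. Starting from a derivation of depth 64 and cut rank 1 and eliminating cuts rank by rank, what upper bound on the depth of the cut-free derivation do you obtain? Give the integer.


Each rank reduction sends depth d to at most 2^d; cut rank r needs r reductions.
2_0(64) = 64
2_1(64) = 2^64 = 18446744073709551616
Cut-free depth bound = 18446744073709551616

18446744073709551616


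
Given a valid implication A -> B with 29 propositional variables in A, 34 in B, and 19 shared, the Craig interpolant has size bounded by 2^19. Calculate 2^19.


Shared atoms = 19
Craig interpolant size bound = 2^19
= 524288

524288


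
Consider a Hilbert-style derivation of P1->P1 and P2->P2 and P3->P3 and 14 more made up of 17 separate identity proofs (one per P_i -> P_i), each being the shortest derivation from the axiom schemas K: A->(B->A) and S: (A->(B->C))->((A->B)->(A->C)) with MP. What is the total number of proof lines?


The shortest proof of A->A from K and S in the Hilbert calculus has exactly 5 lines:
(1) K instance A->((A->A)->A), (2) S instance, (3) MP on 1,2, (4) K instance A->(A->A), (5) MP on 3,4.
For 17 independent identities: 17 * 5 = 85 lines total.

85


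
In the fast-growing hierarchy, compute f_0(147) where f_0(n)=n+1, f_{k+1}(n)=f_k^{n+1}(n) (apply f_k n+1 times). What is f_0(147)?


f_0(147) = 147 + 1 = 148

148


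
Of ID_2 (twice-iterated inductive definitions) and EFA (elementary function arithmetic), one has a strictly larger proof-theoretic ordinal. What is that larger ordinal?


Proof-theoretic ordinal of ID_2 (twice-iterated inductive definitions): psi_0(epsilon_{Omega_2+1})
Proof-theoretic ordinal of EFA (elementary function arithmetic): omega^3
Comparing: omega^3 < psi_0(epsilon_{Omega_2+1}).
The larger ordinal is psi_0(epsilon_{Omega_2+1}) (from ID_2 (twice-iterated inductive definitions)).

psi_0(epsilon_{Omega_2+1})


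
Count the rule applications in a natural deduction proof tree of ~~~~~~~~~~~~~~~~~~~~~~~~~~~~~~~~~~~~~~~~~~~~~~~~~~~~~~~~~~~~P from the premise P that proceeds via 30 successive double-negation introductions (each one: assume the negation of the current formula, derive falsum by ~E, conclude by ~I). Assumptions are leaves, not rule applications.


Each double-negation introduction (from C infer ~~C) uses 2 inference nodes: one ~E (C and ~C give falsum) and one ~I (discharge ~C).
30 double negations = 30 * 2 = 60 inference nodes.

60


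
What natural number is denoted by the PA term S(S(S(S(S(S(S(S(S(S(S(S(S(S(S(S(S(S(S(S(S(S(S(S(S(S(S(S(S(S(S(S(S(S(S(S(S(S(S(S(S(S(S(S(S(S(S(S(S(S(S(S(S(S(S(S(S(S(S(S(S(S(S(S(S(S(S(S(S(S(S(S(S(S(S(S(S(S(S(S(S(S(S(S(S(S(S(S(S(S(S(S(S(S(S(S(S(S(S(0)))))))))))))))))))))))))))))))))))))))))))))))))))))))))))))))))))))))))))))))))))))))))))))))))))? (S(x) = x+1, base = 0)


Counting successors applied to 0:
99 applications of S to 0 = 99

99


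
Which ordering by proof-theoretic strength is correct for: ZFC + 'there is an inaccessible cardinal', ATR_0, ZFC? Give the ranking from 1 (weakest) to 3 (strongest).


Ordering by consistency strength:
1. ATR_0
2. ZFC
3. ZFC + 'there is an inaccessible cardinal'


ZFC + 'there is an inaccessible cardinal'=3, ATR_0=1, ZFC=2


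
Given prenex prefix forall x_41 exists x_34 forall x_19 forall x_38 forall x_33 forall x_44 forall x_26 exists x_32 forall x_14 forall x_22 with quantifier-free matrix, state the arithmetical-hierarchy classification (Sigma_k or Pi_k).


Leading quantifier is forall, so the class is Pi.
Number of quantifier blocks = alternations + 1 = 4 + 1 = 5.
Classification: Pi_5

Pi_5


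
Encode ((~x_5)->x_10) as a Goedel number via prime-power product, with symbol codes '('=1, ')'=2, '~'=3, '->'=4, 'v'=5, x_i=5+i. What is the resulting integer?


Formula: ((~x_5)->x_10)
Symbol codes: [1, 1, 3, 10, 2, 4, 15, 2]
Primes: [2, 3, 5, 7, 11, 13, 17, 19]
p_1^1 = 2^1 = 2
p_2^1 = 3^1 = 3
p_3^3 = 5^3 = 125
p_4^10 = 7^10 = 282475249
p_5^2 = 11^2 = 121
p_6^4 = 13^4 = 28561
p_7^15 = 17^15 = 2862423051509815793
p_8^2 = 19^2 = 361
Product = 756556672058452915443170827121975052750

756556672058452915443170827121975052750


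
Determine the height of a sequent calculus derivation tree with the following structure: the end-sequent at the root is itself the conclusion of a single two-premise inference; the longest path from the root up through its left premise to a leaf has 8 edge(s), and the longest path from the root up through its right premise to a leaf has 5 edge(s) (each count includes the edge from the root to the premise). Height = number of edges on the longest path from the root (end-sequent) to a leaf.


Longest path through the left premise: 8 edges (measured from the branching sequent)
Longest path through the right premise: 5 edges
Height of the subtree rooted at the branching sequent: max(8, 5) = 8
The branching sequent is the root itself.
Total height = 8

8


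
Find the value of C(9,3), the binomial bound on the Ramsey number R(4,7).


R(4,7) <= C(4+7-2, 4-1) = C(9, 3)
C(9, 3) = 9! / (3! * 6!)
= 84

84


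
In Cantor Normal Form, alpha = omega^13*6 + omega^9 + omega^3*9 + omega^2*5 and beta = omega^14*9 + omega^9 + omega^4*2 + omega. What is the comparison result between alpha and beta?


Compare term by term from highest exponent:
alpha = omega^13*6 + omega^9 + omega^3*9 + omega^2*5
beta = omega^14*9 + omega^9 + omega^4*2 + omega
Term 1: alpha has omega^13*6, beta has omega^14*9
Term 2: alpha has omega^9*1, beta has omega^9*1
Term 3: alpha has omega^3*9, beta has omega^4*2
Term 4: alpha has omega^2*5, beta has omega^1*1
Result: alpha < beta

alpha < beta


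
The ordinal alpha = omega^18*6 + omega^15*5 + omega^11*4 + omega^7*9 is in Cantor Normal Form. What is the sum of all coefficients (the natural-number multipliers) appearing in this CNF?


CNF: omega^18*6 + omega^15*5 + omega^11*4 + omega^7*9
Coefficients: 6 + 5 + 4 + 9 = 24

24


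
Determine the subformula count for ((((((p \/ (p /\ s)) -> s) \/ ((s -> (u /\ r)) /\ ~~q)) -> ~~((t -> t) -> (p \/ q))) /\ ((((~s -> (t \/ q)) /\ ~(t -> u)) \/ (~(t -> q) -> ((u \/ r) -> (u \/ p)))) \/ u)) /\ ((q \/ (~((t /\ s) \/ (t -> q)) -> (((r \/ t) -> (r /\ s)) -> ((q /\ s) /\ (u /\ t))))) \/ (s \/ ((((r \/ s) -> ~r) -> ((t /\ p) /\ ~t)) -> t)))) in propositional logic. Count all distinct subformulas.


Formula: ((((((p \/ (p /\ s)) -> s) \/ ((s -> (u /\ r)) /\ ~~q)) -> ~~((t -> t) -> (p \/ q))) /\ ((((~s -> (t \/ q)) /\ ~(t -> u)) \/ (~(t -> q) -> ((u \/ r) -> (u \/ p)))) \/ u)) /\ ((q \/ (~((t /\ s) \/ (t -> q)) -> (((r \/ t) -> (r /\ s)) -> ((q /\ s) /\ (u /\ t))))) \/ (s \/ ((((r \/ s) -> ~r) -> ((t /\ p) /\ ~t)) -> t))))
Subformulas found:
  1. r
  2. p
  3. q
  4. u
  5. s
  6. t
  7. ~t
  8. ~s
  9. ~r
  10. ~q
  11. ~~q
  12. (t -> q)
  13. (r \/ s)
  14. (u /\ t)
  15. (u /\ r)
  16. (r /\ s)
  17. (t \/ q)
  18. (p /\ s)
  19. (t -> t)
  20. (r \/ t)
  21. (t -> u)
  22. (t /\ s)
  23. (u \/ p)
  24. (q /\ s)
  25. (p \/ q)
  26. (u \/ r)
  27. (t /\ p)
  28. ~(t -> q)
  29. ~(t -> u)
  30. (s -> (u /\ r))
  31. (p \/ (p /\ s))
  32. ((t /\ p) /\ ~t)
  33. (~s -> (t \/ q))
  34. ((r \/ s) -> ~r)
  35. ((q /\ s) /\ (u /\ t))
  36. ((t -> t) -> (p \/ q))
  37. ((t /\ s) \/ (t -> q))
  38. ((r \/ t) -> (r /\ s))
  39. ((p \/ (p /\ s)) -> s)
  40. ((u \/ r) -> (u \/ p))
  41. ~((t /\ s) \/ (t -> q))
  42. ~((t -> t) -> (p \/ q))
  43. ~~((t -> t) -> (p \/ q))
  44. ((s -> (u /\ r)) /\ ~~q)
  45. ((~s -> (t \/ q)) /\ ~(t -> u))
  46. (~(t -> q) -> ((u \/ r) -> (u \/ p)))
  47. (((r \/ s) -> ~r) -> ((t /\ p) /\ ~t))
  48. ((((r \/ s) -> ~r) -> ((t /\ p) /\ ~t)) -> t)
  49. (((r \/ t) -> (r /\ s)) -> ((q /\ s) /\ (u /\ t)))
  50. (((p \/ (p /\ s)) -> s) \/ ((s -> (u /\ r)) /\ ~~q))
  51. (s \/ ((((r \/ s) -> ~r) -> ((t /\ p) /\ ~t)) -> t))
  52. (((~s -> (t \/ q)) /\ ~(t -> u)) \/ (~(t -> q) -> ((u \/ r) -> (u \/ p))))
  53. (~((t /\ s) \/ (t -> q)) -> (((r \/ t) -> (r /\ s)) -> ((q /\ s) /\ (u /\ t))))
  54. ((((~s -> (t \/ q)) /\ ~(t -> u)) \/ (~(t -> q) -> ((u \/ r) -> (u \/ p)))) \/ u)
  55. ((((p \/ (p /\ s)) -> s) \/ ((s -> (u /\ r)) /\ ~~q)) -> ~~((t -> t) -> (p \/ q)))
  56. (q \/ (~((t /\ s) \/ (t -> q)) -> (((r \/ t) -> (r /\ s)) -> ((q /\ s) /\ (u /\ t)))))
  57. ((q \/ (~((t /\ s) \/ (t -> q)) -> (((r \/ t) -> (r /\ s)) -> ((q /\ s) /\ (u /\ t))))) \/ (s \/ ((((r \/ s) -> ~r) -> ((t /\ p) /\ ~t)) -> t)))
  58. (((((p \/ (p /\ s)) -> s) \/ ((s -> (u /\ r)) /\ ~~q)) -> ~~((t -> t) -> (p \/ q))) /\ ((((~s -> (t \/ q)) /\ ~(t -> u)) \/ (~(t -> q) -> ((u \/ r) -> (u \/ p)))) \/ u))
  59. ((((((p \/ (p /\ s)) -> s) \/ ((s -> (u /\ r)) /\ ~~q)) -> ~~((t -> t) -> (p \/ q))) /\ ((((~s -> (t \/ q)) /\ ~(t -> u)) \/ (~(t -> q) -> ((u \/ r) -> (u \/ p)))) \/ u)) /\ ((q \/ (~((t /\ s) \/ (t -> q)) -> (((r \/ t) -> (r /\ s)) -> ((q /\ s) /\ (u /\ t))))) \/ (s \/ ((((r \/ s) -> ~r) -> ((t /\ p) /\ ~t)) -> t))))
Total distinct subformulas = 59

59


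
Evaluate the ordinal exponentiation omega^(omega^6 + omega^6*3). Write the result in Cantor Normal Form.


omega^(omega^6 + omega^6*3):
Both terms of the exponent have the same exponent 6, so they merge: omega^6 + omega^6*3 = omega^6*(1+3) = omega^6*4.
omega raised to a CNF ordinal is a single CNF term: Result = omega^(omega^6*4)

omega^(omega^6*4)


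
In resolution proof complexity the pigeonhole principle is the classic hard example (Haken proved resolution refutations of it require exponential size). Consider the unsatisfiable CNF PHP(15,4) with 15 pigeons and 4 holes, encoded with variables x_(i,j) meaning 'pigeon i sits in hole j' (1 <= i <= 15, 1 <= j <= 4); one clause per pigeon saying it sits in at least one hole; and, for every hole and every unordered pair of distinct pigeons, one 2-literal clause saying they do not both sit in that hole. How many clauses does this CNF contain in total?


PHP(15,4): 15 pigeons, 4 holes, 15*4 = 60 variables.
- pigeon clauses: one per pigeon -> 15 clauses
- hole clauses: 4 holes * C(15,2) = 4 * 105 -> 420 clauses
Total clauses = 15 + 420 = 435

435


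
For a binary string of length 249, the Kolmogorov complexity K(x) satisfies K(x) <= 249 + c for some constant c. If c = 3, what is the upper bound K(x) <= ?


K(x) <= |x| + c = 249 + 3 = 252

252


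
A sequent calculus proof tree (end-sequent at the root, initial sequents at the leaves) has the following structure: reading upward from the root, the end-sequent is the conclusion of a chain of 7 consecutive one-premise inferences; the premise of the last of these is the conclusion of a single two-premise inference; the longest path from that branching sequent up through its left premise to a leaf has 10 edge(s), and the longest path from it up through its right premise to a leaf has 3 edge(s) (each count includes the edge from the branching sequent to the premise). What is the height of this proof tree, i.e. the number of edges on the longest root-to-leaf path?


Longest path through the left premise: 10 edges (measured from the branching sequent)
Longest path through the right premise: 3 edges
Height of the subtree rooted at the branching sequent: max(10, 3) = 10
The branching sequent sits 7 edges above the root (the chain of one-premise inferences), so height = 10 + 7 = 17

17


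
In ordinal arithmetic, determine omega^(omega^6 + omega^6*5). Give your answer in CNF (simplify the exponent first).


omega^(omega^6 + omega^6*5):
Both terms of the exponent have the same exponent 6, so they merge: omega^6 + omega^6*5 = omega^6*(1+5) = omega^6*6.
omega raised to a CNF ordinal is a single CNF term: Result = omega^(omega^6*6)

omega^(omega^6*6)


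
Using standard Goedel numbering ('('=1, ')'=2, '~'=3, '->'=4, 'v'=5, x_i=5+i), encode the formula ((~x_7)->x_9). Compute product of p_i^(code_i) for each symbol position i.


Formula: ((~x_7)->x_9)
Symbol codes: [1, 1, 3, 12, 2, 4, 14, 2]
Primes: [2, 3, 5, 7, 11, 13, 17, 19]
p_1^1 = 2^1 = 2
p_2^1 = 3^1 = 3
p_3^3 = 5^3 = 125
p_4^12 = 7^12 = 13841287201
p_5^2 = 11^2 = 121
p_6^4 = 13^4 = 28561
p_7^14 = 17^14 = 168377826559400929
p_8^2 = 19^2 = 361
Product = 2180663348874364285689139442880986916750

2180663348874364285689139442880986916750


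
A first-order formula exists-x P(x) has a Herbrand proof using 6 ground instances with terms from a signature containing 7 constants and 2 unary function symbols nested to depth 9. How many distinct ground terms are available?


Herbrand terms by depth:
Depth 0: 7 constants
Depth 1: 14 new terms (running total: 21)
Depth 2: 28 new terms (running total: 49)
Depth 3: 56 new terms (running total: 105)
Depth 4: 112 new terms (running total: 217)
Depth 5: 224 new terms (running total: 441)
Depth 6: 448 new terms (running total: 889)
Depth 7: 896 new terms (running total: 1785)
Depth 8: 1792 new terms (running total: 3577)
Depth 9: 3584 new terms (running total: 7161)
Total distinct ground terms = 7161

7161
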